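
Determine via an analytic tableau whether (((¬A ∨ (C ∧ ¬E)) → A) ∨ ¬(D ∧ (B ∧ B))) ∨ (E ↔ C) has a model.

Initial set: {((((¬A ∨ (C ∧ ¬E)) → A) ∨ ¬(D ∧ (B ∧ B))) ∨ (E ↔ C))}.
((((¬A ∨ (C ∧ ¬E)) → A) ∨ ¬(D ∧ (B ∧ B))) ∨ (E ↔ C)): β-rule — branch into (((¬A ∨ (C ∧ ¬E)) → A) ∨ ¬(D ∧ (B ∧ B)))  //  (E ↔ C).
  branch 1 (add (((¬A ∨ (C ∧ ¬E)) → A) ∨ ¬(D ∧ (B ∧ B)))):
    (((¬A ∨ (C ∧ ¬E)) → A) ∨ ¬(D ∧ (B ∧ B))): β-rule — branch into ((¬A ∨ (C ∧ ¬E)) → A)  //  ¬(D ∧ (B ∧ B)).
      branch 1.1 (add ((¬A ∨ (C ∧ ¬E)) → A)):
        ((¬A ∨ (C ∧ ¬E)) → A): β-rule — branch into ¬(¬A ∨ (C ∧ ¬E))  //  A.
          branch 1.1.1 (add ¬(¬A ∨ (C ∧ ¬E))):
            ¬(¬A ∨ (C ∧ ¬E)): α-rule — add ¬¬A, ¬(C ∧ ¬E).
            ¬(C ∧ ¬E): β-rule — branch into ¬C  //  ¬¬E.
              branch 1.1.1.1 (add ¬C):
                ○ open, literals {A=1, C=0}.
              branch 1.1.1.2 (add ¬¬E):
                ○ open, literals {A=1, E=1}.
          branch 1.1.2 (add A):
            ○ open, literals {A=1}.
      branch 1.2 (add ¬(D ∧ (B ∧ B))):
        ¬(D ∧ (B ∧ B)): β-rule — branch into ¬D  //  ¬(B ∧ B).
          branch 1.2.1 (add ¬D):
            ○ open, literals {D=0}.
          branch 1.2.2 (add ¬(B ∧ B)):
            ¬(B ∧ B): β-rule — branch into ¬B  //  ¬B.
              branch 1.2.2.1 (add ¬B):
                ○ open, literals {B=0}.
              branch 1.2.2.2 (add ¬B):
                ○ open, literals {B=0}.
  branch 2 (add (E ↔ C)):
    (E ↔ C): β-rule — branch into E, C  //  ¬E, ¬C.
      branch 2.1 (add E, C):
        ○ open, literals {C=1, E=1}.
      branch 2.2 (add ¬E, ¬C):
        ○ open, literals {C=0, E=0}.
0 branches closed, 8 open.
An open branch gives a satisfying assignment: A=1, C=0.

Satisfiable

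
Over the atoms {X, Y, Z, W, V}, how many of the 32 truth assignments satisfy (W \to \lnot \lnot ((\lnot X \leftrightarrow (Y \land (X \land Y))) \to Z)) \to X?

16

Initial set: {((W \to \lnot \lnot ((\lnot X \leftrightarrow (Y \land (X \land Y))) \to Z)) \to X)}.
((W \to \lnot \lnot ((\lnot X \leftrightarrow (Y \land (X \land Y))) \to Z)) \to X): β-rule — branch into \lnot (W \to \lnot \lnot ((\lnot X \leftrightarrow (Y \land (X \land Y))) \to Z))  //  X.
  branch 1 (add \lnot (W \to \lnot \lnot ((\lnot X \leftrightarrow (Y \land (X \land Y))) \to Z))):
    \lnot (W \to \lnot \lnot ((\lnot X \leftrightarrow (Y \land (X \land Y))) \to Z)): α-rule — add W, \lnot \lnot \lnot ((\lnot X \leftrightarrow (Y \land (X \land Y))) \to Z).
    \lnot \lnot \lnot ((\lnot X \leftrightarrow (Y \land (X \land Y))) \to Z): drop double negation, giving \lnot ((\lnot X \leftrightarrow (Y \land (X \land Y))) \to Z).
    \lnot ((\lnot X \leftrightarrow (Y \land (X \land Y))) \to Z): α-rule — add (\lnot X \leftrightarrow (Y \land (X \land Y))), \lnot Z.
    (\lnot X \leftrightarrow (Y \land (X \land Y))): β-rule — branch into \lnot X, (Y \land (X \land Y))  //  \lnot \lnot X, \lnot (Y \land (X \land Y)).
      branch 1.1 (add \lnot X, (Y \land (X \land Y))):
        (Y \land (X \land Y)): α-rule — add Y, (X \land Y).
        (X \land Y): α-rule — add X, Y.
        × closes — contains both X and \lnot X.
      branch 1.2 (add \lnot \lnot X, \lnot (Y \land (X \land Y))):
        \lnot (Y \land (X \land Y)): β-rule — branch into \lnot Y  //  \lnot (X \land Y).
          branch 1.2.1 (add \lnot Y):
            ○ open, literals {W=true, X=true, Y=false, Z=false}.
          branch 1.2.2 (add \lnot (X \land Y)):
            \lnot (X \land Y): β-rule — branch into \lnot X  //  \lnot Y.
              branch 1.2.2.1 (add \lnot X):
                × closes — contains both X and \lnot X.
              branch 1.2.2.2 (add \lnot Y):
                ○ open, literals {W=true, X=true, Y=false, Z=false}.
  branch 2 (add X):
    ○ open, literals {X=true}.
2 branches closed, 3 open.
Each open branch fixes some atoms; the unmentioned ones are free. Counting distinct full assignments: branch {W=true, X=true, Y=false, Z=false} (V) contributes 2 new; branch {W=true, X=true, Y=false, Z=false} (V) contributes 0 new; branch {X=true} (Y, Z, W, V) contributes 14 new. Total: 16.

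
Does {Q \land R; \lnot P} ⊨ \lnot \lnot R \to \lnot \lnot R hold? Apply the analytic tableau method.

Yes

Initial set: {(Q \land R); \lnot P; \lnot (\lnot \lnot R \to \lnot \lnot R)}.
(Q \land R): α-rule — add Q, R.
\lnot (\lnot \lnot R \to \lnot \lnot R): α-rule — add \lnot \lnot R, \lnot \lnot \lnot R.
\lnot \lnot R: drop double negation, giving R.
\lnot \lnot \lnot R: drop double negation, giving \lnot R.
× closes — contains both R and \lnot R.
All 1 branch closes.
Every branch closed, so the premises entail the conclusion.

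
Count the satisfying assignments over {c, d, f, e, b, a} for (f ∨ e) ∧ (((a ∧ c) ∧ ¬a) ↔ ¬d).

Initial set: {((f ∨ e) ∧ (((a ∧ c) ∧ ¬a) ↔ ¬d))}.
((f ∨ e) ∧ (((a ∧ c) ∧ ¬a) ↔ ¬d)): α-rule — add (f ∨ e), (((a ∧ c) ∧ ¬a) ↔ ¬d).
(f ∨ e): β-rule — branch into f  //  e.
  branch 1 (add f):
    (((a ∧ c) ∧ ¬a) ↔ ¬d): β-rule — branch into ((a ∧ c) ∧ ¬a), ¬d  //  ¬((a ∧ c) ∧ ¬a), ¬¬d.
      branch 1.1 (add ((a ∧ c) ∧ ¬a), ¬d):
        ((a ∧ c) ∧ ¬a): α-rule — add (a ∧ c), ¬a.
        (a ∧ c): α-rule — add a, c.
        × closes — contains both a and ¬a.
      branch 1.2 (add ¬((a ∧ c) ∧ ¬a), ¬¬d):
        ¬((a ∧ c) ∧ ¬a): β-rule — branch into ¬(a ∧ c)  //  ¬¬a.
          branch 1.2.1 (add ¬(a ∧ c)):
            ¬(a ∧ c): β-rule — branch into ¬a  //  ¬c.
              branch 1.2.1.1 (add ¬a):
                ○ open, literals {a=F, d=T, f=T}.
              branch 1.2.1.2 (add ¬c):
                ○ open, literals {c=F, d=T, f=T}.
          branch 1.2.2 (add ¬¬a):
            ○ open, literals {a=T, d=T, f=T}.
  branch 2 (add e):
    (((a ∧ c) ∧ ¬a) ↔ ¬d): β-rule — branch into ((a ∧ c) ∧ ¬a), ¬d  //  ¬((a ∧ c) ∧ ¬a), ¬¬d.
      branch 2.1 (add ((a ∧ c) ∧ ¬a), ¬d):
        ((a ∧ c) ∧ ¬a): α-rule — add (a ∧ c), ¬a.
        (a ∧ c): α-rule — add a, c.
        × closes — contains both a and ¬a.
      branch 2.2 (add ¬((a ∧ c) ∧ ¬a), ¬¬d):
        ¬((a ∧ c) ∧ ¬a): β-rule — branch into ¬(a ∧ c)  //  ¬¬a.
          branch 2.2.1 (add ¬(a ∧ c)):
            ¬(a ∧ c): β-rule — branch into ¬a  //  ¬c.
              branch 2.2.1.1 (add ¬a):
                ○ open, literals {a=F, d=T, e=T}.
              branch 2.2.1.2 (add ¬c):
                ○ open, literals {c=F, d=T, e=T}.
          branch 2.2.2 (add ¬¬a):
            ○ open, literals {a=T, d=T, e=T}.
2 branches closed, 6 open.
Each open branch fixes some atoms; the unmentioned ones are free. Counting distinct full assignments: branch {a=F, d=T, f=T} (c, e, b) contributes 8 new; branch {c=F, d=T, f=T} (e, b, a) contributes 4 new; branch {a=T, d=T, f=T} (c, e, b) contributes 4 new; branch {a=F, d=T, e=T} (c, f, b) contributes 4 new; branch {c=F, d=T, e=T} (f, b, a) contributes 2 new; branch {a=T, d=T, e=T} (c, f, b) contributes 2 new. Total: 24.

24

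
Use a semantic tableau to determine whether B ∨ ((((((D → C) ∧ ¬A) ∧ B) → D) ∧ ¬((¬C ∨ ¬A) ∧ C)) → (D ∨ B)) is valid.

Assume the negation and expand:
Initial set: {¬(B ∨ ((((((D → C) ∧ ¬A) ∧ B) → D) ∧ ¬((¬C ∨ ¬A) ∧ C)) → (D ∨ B)))}.
¬(B ∨ ((((((D → C) ∧ ¬A) ∧ B) → D) ∧ ¬((¬C ∨ ¬A) ∧ C)) → (D ∨ B))): α-rule — add ¬B, ¬((((((D → C) ∧ ¬A) ∧ B) → D) ∧ ¬((¬C ∨ ¬A) ∧ C)) → (D ∨ B)).
¬((((((D → C) ∧ ¬A) ∧ B) → D) ∧ ¬((¬C ∨ ¬A) ∧ C)) → (D ∨ B)): α-rule — add (((((D → C) ∧ ¬A) ∧ B) → D) ∧ ¬((¬C ∨ ¬A) ∧ C)), ¬(D ∨ B).
(((((D → C) ∧ ¬A) ∧ B) → D) ∧ ¬((¬C ∨ ¬A) ∧ C)): α-rule — add ((((D → C) ∧ ¬A) ∧ B) → D), ¬((¬C ∨ ¬A) ∧ C).
¬(D ∨ B): α-rule — add ¬D, ¬B.
((((D → C) ∧ ¬A) ∧ B) → D): β-rule — branch into ¬(((D → C) ∧ ¬A) ∧ B)  //  D.
  branch 1 (add ¬(((D → C) ∧ ¬A) ∧ B)):
    ¬((¬C ∨ ¬A) ∧ C): β-rule — branch into ¬(¬C ∨ ¬A)  //  ¬C.
      branch 1.1 (add ¬(¬C ∨ ¬A)):
        ¬(¬C ∨ ¬A): α-rule — add ¬¬C, ¬¬A.
        ¬(((D → C) ∧ ¬A) ∧ B): β-rule — branch into ¬((D → C) ∧ ¬A)  //  ¬B.
          branch 1.1.1 (add ¬((D → C) ∧ ¬A)):
            ¬((D → C) ∧ ¬A): β-rule — branch into ¬(D → C)  //  ¬¬A.
              branch 1.1.1.1 (add ¬(D → C)):
                ¬(D → C): α-rule — add D, ¬C.
                × closes — contains both D and ¬D.
              branch 1.1.1.2 (add ¬¬A):
                ○ open, literals {A=1, B=0, C=1, D=0}.
          branch 1.1.2 (add ¬B):
            ○ open, literals {A=1, B=0, C=1, D=0}.
      branch 1.2 (add ¬C):
        ¬(((D → C) ∧ ¬A) ∧ B): β-rule — branch into ¬((D → C) ∧ ¬A)  //  ¬B.
          branch 1.2.1 (add ¬((D → C) ∧ ¬A)):
            ¬((D → C) ∧ ¬A): β-rule — branch into ¬(D → C)  //  ¬¬A.
              branch 1.2.1.1 (add ¬(D → C)):
                ¬(D → C): α-rule — add D, ¬C.
                × closes — contains both D and ¬D.
              branch 1.2.1.2 (add ¬¬A):
                ○ open, literals {A=1, B=0, C=0, D=0}.
          branch 1.2.2 (add ¬B):
            ○ open, literals {B=0, C=0, D=0}.
  branch 2 (add D):
    × closes — contains both D and ¬D.
3 branches closed, 4 open.
An open branch gives a countermodel: A=1, B=0, C=1, D=0 (unmentioned atoms arbitrary); under it the original formula is false.

Not valid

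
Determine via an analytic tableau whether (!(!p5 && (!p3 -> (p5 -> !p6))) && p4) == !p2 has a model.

Satisfiable

Initial set: {((!(!p5 && (!p3 -> (p5 -> !p6))) && p4) == !p2)}.
((!(!p5 && (!p3 -> (p5 -> !p6))) && p4) == !p2): β-rule — branch into (!(!p5 && (!p3 -> (p5 -> !p6))) && p4), !p2  //  !(!(!p5 && (!p3 -> (p5 -> !p6))) && p4), !!p2.
  branch 1 (add (!(!p5 && (!p3 -> (p5 -> !p6))) && p4), !p2):
    (!(!p5 && (!p3 -> (p5 -> !p6))) && p4): α-rule — add !(!p5 && (!p3 -> (p5 -> !p6))), p4.
    !(!p5 && (!p3 -> (p5 -> !p6))): β-rule — branch into !!p5  //  !(!p3 -> (p5 -> !p6)).
      branch 1.1 (add !!p5):
        ○ open, literals {p2=false, p4=true, p5=true}.
      branch 1.2 (add !(!p3 -> (p5 -> !p6))):
        !(!p3 -> (p5 -> !p6)): α-rule — add !p3, !(p5 -> !p6).
        !(p5 -> !p6): α-rule — add p5, !!p6.
        ○ open, literals {p2=false, p3=false, p4=true, p5=true, p6=true}.
  branch 2 (add !(!(!p5 && (!p3 -> (p5 -> !p6))) && p4), !!p2):
    !(!(!p5 && (!p3 -> (p5 -> !p6))) && p4): β-rule — branch into !!(!p5 && (!p3 -> (p5 -> !p6)))  //  !p4.
      branch 2.1 (add !!(!p5 && (!p3 -> (p5 -> !p6)))):
        !!(!p5 && (!p3 -> (p5 -> !p6))): α-rule — add !p5, (!p3 -> (p5 -> !p6)).
        (!p3 -> (p5 -> !p6)): β-rule — branch into !!p3  //  (p5 -> !p6).
          branch 2.1.1 (add !!p3):
            ○ open, literals {p2=true, p3=true, p5=false}.
          branch 2.1.2 (add (p5 -> !p6)):
            (p5 -> !p6): β-rule — branch into !p5  //  !p6.
              branch 2.1.2.1 (add !p5):
                ○ open, literals {p2=true, p5=false}.
              branch 2.1.2.2 (add !p6):
                ○ open, literals {p2=true, p5=false, p6=false}.
      branch 2.2 (add !p4):
        ○ open, literals {p2=true, p4=false}.
0 branches closed, 6 open.
An open branch gives a satisfying assignment: p2=false, p4=true, p5=true.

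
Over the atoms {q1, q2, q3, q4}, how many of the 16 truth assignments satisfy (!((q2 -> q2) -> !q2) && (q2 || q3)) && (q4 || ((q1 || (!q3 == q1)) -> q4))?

5

Initial set: {((!((q2 -> q2) -> !q2) && (q2 || q3)) && (q4 || ((q1 || (!q3 == q1)) -> q4)))}.
((!((q2 -> q2) -> !q2) && (q2 || q3)) && (q4 || ((q1 || (!q3 == q1)) -> q4))): α-rule — add (!((q2 -> q2) -> !q2) && (q2 || q3)), (q4 || ((q1 || (!q3 == q1)) -> q4)).
(!((q2 -> q2) -> !q2) && (q2 || q3)): α-rule — add !((q2 -> q2) -> !q2), (q2 || q3).
!((q2 -> q2) -> !q2): α-rule — add (q2 -> q2), !!q2.
(q4 || ((q1 || (!q3 == q1)) -> q4)): β-rule — branch into q4  //  ((q1 || (!q3 == q1)) -> q4).
  branch 1 (add q4):
    (q2 || q3): β-rule — branch into q2  //  q3.
      branch 1.1 (add q2):
        (q2 -> q2): β-rule — branch into !q2  //  q2.
          branch 1.1.1 (add !q2):
            × closes — contains both q2 and !q2.
          branch 1.1.2 (add q2):
            ○ open, literals {q2=true, q4=true}.
      branch 1.2 (add q3):
        (q2 -> q2): β-rule — branch into !q2  //  q2.
          branch 1.2.1 (add !q2):
            × closes — contains both q2 and !q2.
          branch 1.2.2 (add q2):
            ○ open, literals {q2=true, q3=true, q4=true}.
  branch 2 (add ((q1 || (!q3 == q1)) -> q4)):
    (q2 || q3): β-rule — branch into q2  //  q3.
      branch 2.1 (add q2):
        (q2 -> q2): β-rule — branch into !q2  //  q2.
          branch 2.1.1 (add !q2):
            × closes — contains both q2 and !q2.
          branch 2.1.2 (add q2):
            ((q1 || (!q3 == q1)) -> q4): β-rule — branch into !(q1 || (!q3 == q1))  //  q4.
              branch 2.1.2.1 (add !(q1 || (!q3 == q1))):
                !(q1 || (!q3 == q1)): α-rule — add !q1, !(!q3 == q1).
                !(!q3 == q1): β-rule — branch into !q3, !q1  //  !!q3, q1.
                  branch 2.1.2.1.1 (add !q3, !q1):
                    ○ open, literals {q1=false, q2=true, q3=false}.
                  branch 2.1.2.1.2 (add !!q3, q1):
                    × closes — contains both q1 and !q1.
              branch 2.1.2.2 (add q4):
                ○ open, literals {q2=true, q4=true}.
      branch 2.2 (add q3):
        (q2 -> q2): β-rule — branch into !q2  //  q2.
          branch 2.2.1 (add !q2):
            × closes — contains both q2 and !q2.
          branch 2.2.2 (add q2):
            ((q1 || (!q3 == q1)) -> q4): β-rule — branch into !(q1 || (!q3 == q1))  //  q4.
              branch 2.2.2.1 (add !(q1 || (!q3 == q1))):
                !(q1 || (!q3 == q1)): α-rule — add !q1, !(!q3 == q1).
                !(!q3 == q1): β-rule — branch into !q3, !q1  //  !!q3, q1.
                  branch 2.2.2.1.1 (add !q3, !q1):
                    × closes — contains both q3 and !q3.
                  branch 2.2.2.1.2 (add !!q3, q1):
                    × closes — contains both q1 and !q1.
              branch 2.2.2.2 (add q4):
                ○ open, literals {q2=true, q3=true, q4=true}.
7 branches closed, 5 open.
Each open branch fixes some atoms; the unmentioned ones are free. Counting distinct full assignments: branch {q2=true, q4=true} (q1, q3) contributes 4 new; branch {q2=true, q3=true, q4=true} (q1) contributes 0 new; branch {q1=false, q2=true, q3=false} (q4) contributes 1 new; branch {q2=true, q4=true} (q1, q3) contributes 0 new; branch {q2=true, q3=true, q4=true} (q1) contributes 0 new. Total: 5.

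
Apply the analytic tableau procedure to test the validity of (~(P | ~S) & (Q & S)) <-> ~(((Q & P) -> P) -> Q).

Assume the negation and expand:
Initial set: {F ((~(P | ~S) & (Q & S)) <-> ~(((Q & P) -> P) -> Q))}.
F ((~(P | ~S) & (Q & S)) <-> ~(((Q & P) -> P) -> Q)): β-rule — branch into T (~(P | ~S) & (Q & S)), F ~(((Q & P) -> P) -> Q)  //  F (~(P | ~S) & (Q & S)), T ~(((Q & P) -> P) -> Q).
  branch 1 (add T (~(P | ~S) & (Q & S)), F ~(((Q & P) -> P) -> Q)):
    T (~(P | ~S) & (Q & S)): α-rule — add T ~(P | ~S), T (Q & S).
    T ~(P | ~S): α-rule — add F P, F ~S.
    T (Q & S): α-rule — add T Q, T S.
    F ~(((Q & P) -> P) -> Q): β-rule — branch into F ((Q & P) -> P)  //  T Q.
      branch 1.1 (add F ((Q & P) -> P)):
        F ((Q & P) -> P): α-rule — add T (Q & P), F P.
        T (Q & P): α-rule — add T Q, T P.
        × closes — contains both P and ~P.
      branch 1.2 (add T Q):
        ○ open, literals {P=F, Q=T, S=T}.
  branch 2 (add F (~(P | ~S) & (Q & S)), T ~(((Q & P) -> P) -> Q)):
    T ~(((Q & P) -> P) -> Q): α-rule — add T ((Q & P) -> P), F Q.
    F (~(P | ~S) & (Q & S)): β-rule — branch into F ~(P | ~S)  //  F (Q & S).
      branch 2.1 (add F ~(P | ~S)):
        T ((Q & P) -> P): β-rule — branch into F (Q & P)  //  T P.
          branch 2.1.1 (add F (Q & P)):
            F ~(P | ~S): β-rule — branch into T P  //  T ~S.
              branch 2.1.1.1 (add T P):
                F (Q & P): β-rule — branch into F Q  //  F P.
                  branch 2.1.1.1.1 (add F Q):
                    ○ open, literals {P=T, Q=F}.
                  branch 2.1.1.1.2 (add F P):
                    × closes — contains both P and ~P.
              branch 2.1.1.2 (add T ~S):
                F (Q & P): β-rule — branch into F Q  //  F P.
                  branch 2.1.1.2.1 (add F Q):
                    ○ open, literals {Q=F, S=F}.
                  branch 2.1.1.2.2 (add F P):
                    ○ open, literals {P=F, Q=F, S=F}.
          branch 2.1.2 (add T P):
            F ~(P | ~S): β-rule — branch into T P  //  T ~S.
              branch 2.1.2.1 (add T P):
                ○ open, literals {P=T, Q=F}.
              branch 2.1.2.2 (add T ~S):
                ○ open, literals {P=T, Q=F, S=F}.
      branch 2.2 (add F (Q & S)):
        T ((Q & P) -> P): β-rule — branch into F (Q & P)  //  T P.
          branch 2.2.1 (add F (Q & P)):
            F (Q & S): β-rule — branch into F Q  //  F S.
              branch 2.2.1.1 (add F Q):
                F (Q & P): β-rule — branch into F Q  //  F P.
                  branch 2.2.1.1.1 (add F Q):
                    ○ open, literals {Q=F}.
                  branch 2.2.1.1.2 (add F P):
                    ○ open, literals {P=F, Q=F}.
              branch 2.2.1.2 (add F S):
                F (Q & P): β-rule — branch into F Q  //  F P.
                  branch 2.2.1.2.1 (add F Q):
                    ○ open, literals {Q=F, S=F}.
                  branch 2.2.1.2.2 (add F P):
                    ○ open, literals {P=F, Q=F, S=F}.
          branch 2.2.2 (add T P):
            F (Q & S): β-rule — branch into F Q  //  F S.
              branch 2.2.2.1 (add F Q):
                ○ open, literals {P=T, Q=F}.
              branch 2.2.2.2 (add F S):
                ○ open, literals {P=T, Q=F, S=F}.
2 branches closed, 12 open.
An open branch gives a countermodel: P=F, Q=T, S=T (unmentioned atoms arbitrary); under it the original formula is false.

Not valid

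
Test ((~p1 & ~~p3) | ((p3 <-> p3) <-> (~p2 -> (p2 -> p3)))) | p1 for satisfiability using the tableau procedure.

Satisfiable

Initial set: {T (((~p1 & ~~p3) | ((p3 <-> p3) <-> (~p2 -> (p2 -> p3)))) | p1)}.
T (((~p1 & ~~p3) | ((p3 <-> p3) <-> (~p2 -> (p2 -> p3)))) | p1): β-rule — branch into T ((~p1 & ~~p3) | ((p3 <-> p3) <-> (~p2 -> (p2 -> p3))))  //  T p1.
  branch 1 (add T ((~p1 & ~~p3) | ((p3 <-> p3) <-> (~p2 -> (p2 -> p3))))):
    T ((~p1 & ~~p3) | ((p3 <-> p3) <-> (~p2 -> (p2 -> p3)))): β-rule — branch into T (~p1 & ~~p3)  //  T ((p3 <-> p3) <-> (~p2 -> (p2 -> p3))).
      branch 1.1 (add T (~p1 & ~~p3)):
        T (~p1 & ~~p3): α-rule — add T ~p1, T ~~p3.
        T ~~p3: drop double negation, giving T p3.
        ○ open, literals {p1=false, p3=true}.
      branch 1.2 (add T ((p3 <-> p3) <-> (~p2 -> (p2 -> p3)))):
        T ((p3 <-> p3) <-> (~p2 -> (p2 -> p3))): β-rule — branch into T (p3 <-> p3), T (~p2 -> (p2 -> p3))  //  F (p3 <-> p3), F (~p2 -> (p2 -> p3)).
          branch 1.2.1 (add T (p3 <-> p3), T (~p2 -> (p2 -> p3))):
            T (p3 <-> p3): β-rule — branch into T p3, T p3  //  F p3, F p3.
              branch 1.2.1.1 (add T p3, T p3):
                T (~p2 -> (p2 -> p3)): β-rule — branch into F ~p2  //  T (p2 -> p3).
                  branch 1.2.1.1.1 (add F ~p2):
                    ○ open, literals {p2=true, p3=true}.
                  branch 1.2.1.1.2 (add T (p2 -> p3)):
                    T (p2 -> p3): β-rule — branch into F p2  //  T p3.
                      branch 1.2.1.1.2.1 (add F p2):
                        ○ open, literals {p2=false, p3=true}.
                      branch 1.2.1.1.2.2 (add T p3):
                        ○ open, literals {p3=true}.
              branch 1.2.1.2 (add F p3, F p3):
                T (~p2 -> (p2 -> p3)): β-rule — branch into F ~p2  //  T (p2 -> p3).
                  branch 1.2.1.2.1 (add F ~p2):
                    ○ open, literals {p2=true, p3=false}.
                  branch 1.2.1.2.2 (add T (p2 -> p3)):
                    T (p2 -> p3): β-rule — branch into F p2  //  T p3.
                      branch 1.2.1.2.2.1 (add F p2):
                        ○ open, literals {p2=false, p3=false}.
                      branch 1.2.1.2.2.2 (add T p3):
                        × closes — contains both p3 and ~p3.
          branch 1.2.2 (add F (p3 <-> p3), F (~p2 -> (p2 -> p3))):
            F (~p2 -> (p2 -> p3)): α-rule — add T ~p2, F (p2 -> p3).
            F (p2 -> p3): α-rule — add T p2, F p3.
            × closes — contains both p2 and ~p2.
  branch 2 (add T p1):
    ○ open, literals {p1=true}.
2 branches closed, 7 open.
An open branch gives a satisfying assignment: p1=false, p3=true.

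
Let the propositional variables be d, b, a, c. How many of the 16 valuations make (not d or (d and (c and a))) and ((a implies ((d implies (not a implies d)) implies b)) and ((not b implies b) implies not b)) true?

Initial set: {T ((not d or (d and (c and a))) and ((a implies ((d implies (not a implies d)) implies b)) and ((not b implies b) implies not b)))}.
T ((not d or (d and (c and a))) and ((a implies ((d implies (not a implies d)) implies b)) and ((not b implies b) implies not b))): α-rule — add T (not d or (d and (c and a))), T ((a implies ((d implies (not a implies d)) implies b)) and ((not b implies b) implies not b)).
T ((a implies ((d implies (not a implies d)) implies b)) and ((not b implies b) implies not b)): α-rule — add T (a implies ((d implies (not a implies d)) implies b)), T ((not b implies b) implies not b).
T (not d or (d and (c and a))): β-rule — branch into T not d  //  T (d and (c and a)).
  branch 1 (add T not d):
    T (a implies ((d implies (not a implies d)) implies b)): β-rule — branch into F a  //  T ((d implies (not a implies d)) implies b).
      branch 1.1 (add F a):
        T ((not b implies b) implies not b): β-rule — branch into F (not b implies b)  //  T not b.
          branch 1.1.1 (add F (not b implies b)):
            F (not b implies b): α-rule — add T not b, F b.
            ○ open, literals {a=0, b=0, d=0}.
          branch 1.1.2 (add T not b):
            ○ open, literals {a=0, b=0, d=0}.
      branch 1.2 (add T ((d implies (not a implies d)) implies b)):
        T ((not b implies b) implies not b): β-rule — branch into F (not b implies b)  //  T not b.
          branch 1.2.1 (add F (not b implies b)):
            F (not b implies b): α-rule — add T not b, F b.
            T ((d implies (not a implies d)) implies b): β-rule — branch into F (d implies (not a implies d))  //  T b.
              branch 1.2.1.1 (add F (d implies (not a implies d))):
                F (d implies (not a implies d)): α-rule — add T d, F (not a implies d).
                × closes — contains both d and not d.
              branch 1.2.1.2 (add T b):
                × closes — contains both b and not b.
          branch 1.2.2 (add T not b):
            T ((d implies (not a implies d)) implies b): β-rule — branch into F (d implies (not a implies d))  //  T b.
              branch 1.2.2.1 (add F (d implies (not a implies d))):
                F (d implies (not a implies d)): α-rule — add T d, F (not a implies d).
                × closes — contains both d and not d.
              branch 1.2.2.2 (add T b):
                × closes — contains both b and not b.
  branch 2 (add T (d and (c and a))):
    T (d and (c and a)): α-rule — add T d, T (c and a).
    T (c and a): α-rule — add T c, T a.
    T (a implies ((d implies (not a implies d)) implies b)): β-rule — branch into F a  //  T ((d implies (not a implies d)) implies b).
      branch 2.1 (add F a):
        × closes — contains both a and not a.
      branch 2.2 (add T ((d implies (not a implies d)) implies b)):
        T ((not b implies b) implies not b): β-rule — branch into F (not b implies b)  //  T not b.
          branch 2.2.1 (add F (not b implies b)):
            F (not b implies b): α-rule — add T not b, F b.
            T ((d implies (not a implies d)) implies b): β-rule — branch into F (d implies (not a implies d))  //  T b.
              branch 2.2.1.1 (add F (d implies (not a implies d))):
                F (d implies (not a implies d)): α-rule — add T d, F (not a implies d).
                F (not a implies d): α-rule — add T not a, F d.
                × closes — contains both a and not a.
              branch 2.2.1.2 (add T b):
                × closes — contains both b and not b.
          branch 2.2.2 (add T not b):
            T ((d implies (not a implies d)) implies b): β-rule — branch into F (d implies (not a implies d))  //  T b.
              branch 2.2.2.1 (add F (d implies (not a implies d))):
                F (d implies (not a implies d)): α-rule — add T d, F (not a implies d).
                F (not a implies d): α-rule — add T not a, F d.
                × closes — contains both a and not a.
              branch 2.2.2.2 (add T b):
                × closes — contains both b and not b.
9 branches closed, 2 open.
Each open branch fixes some atoms; the unmentioned ones are free. Counting distinct full assignments: branch {a=0, b=0, d=0} (c) contributes 2 new; branch {a=0, b=0, d=0} (c) contributes 0 new. Total: 2.

2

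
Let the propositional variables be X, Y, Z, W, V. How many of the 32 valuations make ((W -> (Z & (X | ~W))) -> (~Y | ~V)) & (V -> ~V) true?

16

Initial set: {(((W -> (Z & (X | ~W))) -> (~Y | ~V)) & (V -> ~V))}.
(((W -> (Z & (X | ~W))) -> (~Y | ~V)) & (V -> ~V)): α-rule — add ((W -> (Z & (X | ~W))) -> (~Y | ~V)), (V -> ~V).
((W -> (Z & (X | ~W))) -> (~Y | ~V)): β-rule — branch into ~(W -> (Z & (X | ~W)))  //  (~Y | ~V).
  branch 1 (add ~(W -> (Z & (X | ~W)))):
    ~(W -> (Z & (X | ~W))): α-rule — add W, ~(Z & (X | ~W)).
    (V -> ~V): β-rule — branch into ~V  //  ~V.
      branch 1.1 (add ~V):
        ~(Z & (X | ~W)): β-rule — branch into ~Z  //  ~(X | ~W).
          branch 1.1.1 (add ~Z):
            ○ open, literals {V=F, W=T, Z=F}.
          branch 1.1.2 (add ~(X | ~W)):
            ~(X | ~W): α-rule — add ~X, ~~W.
            ○ open, literals {V=F, W=T, X=F}.
      branch 1.2 (add ~V):
        ~(Z & (X | ~W)): β-rule — branch into ~Z  //  ~(X | ~W).
          branch 1.2.1 (add ~Z):
            ○ open, literals {V=F, W=T, Z=F}.
          branch 1.2.2 (add ~(X | ~W)):
            ~(X | ~W): α-rule — add ~X, ~~W.
            ○ open, literals {V=F, W=T, X=F}.
  branch 2 (add (~Y | ~V)):
    (V -> ~V): β-rule — branch into ~V  //  ~V.
      branch 2.1 (add ~V):
        (~Y | ~V): β-rule — branch into ~Y  //  ~V.
          branch 2.1.1 (add ~Y):
            ○ open, literals {V=F, Y=F}.
          branch 2.1.2 (add ~V):
            ○ open, literals {V=F}.
      branch 2.2 (add ~V):
        (~Y | ~V): β-rule — branch into ~Y  //  ~V.
          branch 2.2.1 (add ~Y):
            ○ open, literals {V=F, Y=F}.
          branch 2.2.2 (add ~V):
            ○ open, literals {V=F}.
0 branches closed, 8 open.
Each open branch fixes some atoms; the unmentioned ones are free. Counting distinct full assignments: branch {V=F, W=T, Z=F} (X, Y) contributes 4 new; branch {V=F, W=T, X=F} (Y, Z) contributes 2 new; branch {V=F, W=T, Z=F} (X, Y) contributes 0 new; branch {V=F, W=T, X=F} (Y, Z) contributes 0 new; branch {V=F, Y=F} (X, Z, W) contributes 5 new; branch {V=F} (X, Y, Z, W) contributes 5 new; branch {V=F, Y=F} (X, Z, W) contributes 0 new; branch {V=F} (X, Y, Z, W) contributes 0 new. Total: 16.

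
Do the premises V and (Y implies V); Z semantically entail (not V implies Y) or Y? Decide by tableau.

Yes

Initial set: {(V and (Y implies V)); Z; not ((not V implies Y) or Y)}.
(V and (Y implies V)): α-rule — add V, (Y implies V).
not ((not V implies Y) or Y): α-rule — add not (not V implies Y), not Y.
not (not V implies Y): α-rule — add not V, not Y.
× closes — contains both V and not V.
All 1 branch closes.
Every branch closed, so the premises entail the conclusion.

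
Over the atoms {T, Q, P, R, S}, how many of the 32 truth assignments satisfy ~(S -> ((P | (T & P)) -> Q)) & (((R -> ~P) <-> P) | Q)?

Initial set: {(~(S -> ((P | (T & P)) -> Q)) & (((R -> ~P) <-> P) | Q))}.
(~(S -> ((P | (T & P)) -> Q)) & (((R -> ~P) <-> P) | Q)): α-rule — add ~(S -> ((P | (T & P)) -> Q)), (((R -> ~P) <-> P) | Q).
~(S -> ((P | (T & P)) -> Q)): α-rule — add S, ~((P | (T & P)) -> Q).
~((P | (T & P)) -> Q): α-rule — add (P | (T & P)), ~Q.
(((R -> ~P) <-> P) | Q): β-rule — branch into ((R -> ~P) <-> P)  //  Q.
  branch 1 (add ((R -> ~P) <-> P)):
    (P | (T & P)): β-rule — branch into P  //  (T & P).
      branch 1.1 (add P):
        ((R -> ~P) <-> P): β-rule — branch into (R -> ~P), P  //  ~(R -> ~P), ~P.
          branch 1.1.1 (add (R -> ~P), P):
            (R -> ~P): β-rule — branch into ~R  //  ~P.
              branch 1.1.1.1 (add ~R):
                ○ open, literals {P=1, Q=0, R=0, S=1}.
              branch 1.1.1.2 (add ~P):
                × closes — contains both P and ~P.
          branch 1.1.2 (add ~(R -> ~P), ~P):
            × closes — contains both P and ~P.
      branch 1.2 (add (T & P)):
        (T & P): α-rule — add T, P.
        ((R -> ~P) <-> P): β-rule — branch into (R -> ~P), P  //  ~(R -> ~P), ~P.
          branch 1.2.1 (add (R -> ~P), P):
            (R -> ~P): β-rule — branch into ~R  //  ~P.
              branch 1.2.1.1 (add ~R):
                ○ open, literals {P=1, Q=0, R=0, S=1, T=1}.
              branch 1.2.1.2 (add ~P):
                × closes — contains both P and ~P.
          branch 1.2.2 (add ~(R -> ~P), ~P):
            × closes — contains both P and ~P.
  branch 2 (add Q):
    × closes — contains both Q and ~Q.
5 branches closed, 2 open.
Each open branch fixes some atoms; the unmentioned ones are free. Counting distinct full assignments: branch {P=1, Q=0, R=0, S=1} (T) contributes 2 new; branch {P=1, Q=0, R=0, S=1, T=1} (none free) contributes 0 new. Total: 2.

2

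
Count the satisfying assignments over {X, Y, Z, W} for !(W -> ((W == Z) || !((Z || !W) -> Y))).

Initial set: {!(W -> ((W == Z) || !((Z || !W) -> Y)))}.
!(W -> ((W == Z) || !((Z || !W) -> Y))): α-rule — add W, !((W == Z) || !((Z || !W) -> Y)).
!((W == Z) || !((Z || !W) -> Y)): α-rule — add !(W == Z), !!((Z || !W) -> Y).
!(W == Z): β-rule — branch into W, !Z  //  !W, Z.
  branch 1 (add W, !Z):
    !!((Z || !W) -> Y): β-rule — branch into !(Z || !W)  //  Y.
      branch 1.1 (add !(Z || !W)):
        !(Z || !W): α-rule — add !Z, !!W.
        ○ open, literals {W=1, Z=0}.
      branch 1.2 (add Y):
        ○ open, literals {W=1, Y=1, Z=0}.
  branch 2 (add !W, Z):
    × closes — contains both W and !W.
1 branch closed, 2 open.
Each open branch fixes some atoms; the unmentioned ones are free. Counting distinct full assignments: branch {W=1, Z=0} (X, Y) contributes 4 new; branch {W=1, Y=1, Z=0} (X) contributes 0 new. Total: 4.

4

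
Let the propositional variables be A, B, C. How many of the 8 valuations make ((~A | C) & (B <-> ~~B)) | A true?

Initial set: {T (((~A | C) & (B <-> ~~B)) | A)}.
T (((~A | C) & (B <-> ~~B)) | A): β-rule — branch into T ((~A | C) & (B <-> ~~B))  //  T A.
  branch 1 (add T ((~A | C) & (B <-> ~~B))):
    T ((~A | C) & (B <-> ~~B)): α-rule — add T (~A | C), T (B <-> ~~B).
    T (~A | C): β-rule — branch into T ~A  //  T C.
      branch 1.1 (add T ~A):
        T (B <-> ~~B): β-rule — branch into T B, T ~~B  //  F B, F ~~B.
          branch 1.1.1 (add T B, T ~~B):
            T ~~B: drop double negation, giving T B.
            ○ open, literals {A=0, B=1}.
          branch 1.1.2 (add F B, F ~~B):
            F ~~B: drop double negation, giving F B.
            ○ open, literals {A=0, B=0}.
      branch 1.2 (add T C):
        T (B <-> ~~B): β-rule — branch into T B, T ~~B  //  F B, F ~~B.
          branch 1.2.1 (add T B, T ~~B):
            T ~~B: drop double negation, giving T B.
            ○ open, literals {B=1, C=1}.
          branch 1.2.2 (add F B, F ~~B):
            F ~~B: drop double negation, giving F B.
            ○ open, literals {B=0, C=1}.
  branch 2 (add T A):
    ○ open, literals {A=1}.
0 branches closed, 5 open.
Each open branch fixes some atoms; the unmentioned ones are free. Counting distinct full assignments: branch {A=0, B=1} (C) contributes 2 new; branch {A=0, B=0} (C) contributes 2 new; branch {B=1, C=1} (A) contributes 1 new; branch {B=0, C=1} (A) contributes 1 new; branch {A=1} (B, C) contributes 2 new. Total: 8.

8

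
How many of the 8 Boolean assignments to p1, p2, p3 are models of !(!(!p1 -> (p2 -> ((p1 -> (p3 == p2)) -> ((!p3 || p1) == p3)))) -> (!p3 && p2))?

1

Initial set: {T !(!(!p1 -> (p2 -> ((p1 -> (p3 == p2)) -> ((!p3 || p1) == p3)))) -> (!p3 && p2))}.
T !(!(!p1 -> (p2 -> ((p1 -> (p3 == p2)) -> ((!p3 || p1) == p3)))) -> (!p3 && p2)): α-rule — add T !(!p1 -> (p2 -> ((p1 -> (p3 == p2)) -> ((!p3 || p1) == p3)))), F (!p3 && p2).
T !(!p1 -> (p2 -> ((p1 -> (p3 == p2)) -> ((!p3 || p1) == p3)))): α-rule — add T !p1, F (p2 -> ((p1 -> (p3 == p2)) -> ((!p3 || p1) == p3))).
F (p2 -> ((p1 -> (p3 == p2)) -> ((!p3 || p1) == p3))): α-rule — add T p2, F ((p1 -> (p3 == p2)) -> ((!p3 || p1) == p3)).
F ((p1 -> (p3 == p2)) -> ((!p3 || p1) == p3)): α-rule — add T (p1 -> (p3 == p2)), F ((!p3 || p1) == p3).
F (!p3 && p2): β-rule — branch into F !p3  //  F p2.
  branch 1 (add F !p3):
    T (p1 -> (p3 == p2)): β-rule — branch into F p1  //  T (p3 == p2).
      branch 1.1 (add F p1):
        F ((!p3 || p1) == p3): β-rule — branch into T (!p3 || p1), F p3  //  F (!p3 || p1), T p3.
          branch 1.1.1 (add T (!p3 || p1), F p3):
            × closes — contains both p3 and !p3.
          branch 1.1.2 (add F (!p3 || p1), T p3):
            F (!p3 || p1): α-rule — add F !p3, F p1.
            ○ open, literals {p1=0, p2=1, p3=1}.
      branch 1.2 (add T (p3 == p2)):
        F ((!p3 || p1) == p3): β-rule — branch into T (!p3 || p1), F p3  //  F (!p3 || p1), T p3.
          branch 1.2.1 (add T (!p3 || p1), F p3):
            × closes — contains both p3 and !p3.
          branch 1.2.2 (add F (!p3 || p1), T p3):
            F (!p3 || p1): α-rule — add F !p3, F p1.
            T (p3 == p2): β-rule — branch into T p3, T p2  //  F p3, F p2.
              branch 1.2.2.1 (add T p3, T p2):
                ○ open, literals {p1=0, p2=1, p3=1}.
              branch 1.2.2.2 (add F p3, F p2):
                × closes — contains both p3 and !p3.
  branch 2 (add F p2):
    × closes — contains both p2 and !p2.
4 branches closed, 2 open.
Each open branch fixes some atoms; the unmentioned ones are free. Counting distinct full assignments: branch {p1=0, p2=1, p3=1} (none free) contributes 1 new; branch {p1=0, p2=1, p3=1} (none free) contributes 0 new. Total: 1.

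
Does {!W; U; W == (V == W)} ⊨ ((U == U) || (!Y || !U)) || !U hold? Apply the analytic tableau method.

Yes

Initial set: {!W; U; (W == (V == W)); !(((U == U) || (!Y || !U)) || !U)}.
!(((U == U) || (!Y || !U)) || !U): α-rule — add !((U == U) || (!Y || !U)), !!U.
!((U == U) || (!Y || !U)): α-rule — add !(U == U), !(!Y || !U).
!(!Y || !U): α-rule — add !!Y, !!U.
(W == (V == W)): β-rule — branch into W, (V == W)  //  !W, !(V == W).
  branch 1 (add W, (V == W)):
    × closes — contains both W and !W.
  branch 2 (add !W, !(V == W)):
    !(U == U): β-rule — branch into U, !U  //  !U, U.
      branch 2.1 (add U, !U):
        × closes — contains both U and !U.
      branch 2.2 (add !U, U):
        × closes — contains both U and !U.
All 3 branches close.
Every branch closed, so the premises entail the conclusion.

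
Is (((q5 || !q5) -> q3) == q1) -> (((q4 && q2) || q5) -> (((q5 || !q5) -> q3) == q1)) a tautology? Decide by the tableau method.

Assume the negation and expand:
Initial set: {!((((q5 || !q5) -> q3) == q1) -> (((q4 && q2) || q5) -> (((q5 || !q5) -> q3) == q1)))}.
!((((q5 || !q5) -> q3) == q1) -> (((q4 && q2) || q5) -> (((q5 || !q5) -> q3) == q1))): α-rule — add (((q5 || !q5) -> q3) == q1), !(((q4 && q2) || q5) -> (((q5 || !q5) -> q3) == q1)).
!(((q4 && q2) || q5) -> (((q5 || !q5) -> q3) == q1)): α-rule — add ((q4 && q2) || q5), !(((q5 || !q5) -> q3) == q1).
(((q5 || !q5) -> q3) == q1): β-rule — branch into ((q5 || !q5) -> q3), q1  //  !((q5 || !q5) -> q3), !q1.
  branch 1 (add ((q5 || !q5) -> q3), q1):
    ((q4 && q2) || q5): β-rule — branch into (q4 && q2)  //  q5.
      branch 1.1 (add (q4 && q2)):
        (q4 && q2): α-rule — add q4, q2.
        !(((q5 || !q5) -> q3) == q1): β-rule — branch into ((q5 || !q5) -> q3), !q1  //  !((q5 || !q5) -> q3), q1.
          branch 1.1.1 (add ((q5 || !q5) -> q3), !q1):
            × closes — contains both q1 and !q1.
          branch 1.1.2 (add !((q5 || !q5) -> q3), q1):
            !((q5 || !q5) -> q3): α-rule — add (q5 || !q5), !q3.
            ((q5 || !q5) -> q3): β-rule — branch into !(q5 || !q5)  //  q3.
              branch 1.1.2.1 (add !(q5 || !q5)):
                !(q5 || !q5): α-rule — add !q5, !!q5.
                × closes — contains both q5 and !q5.
              branch 1.1.2.2 (add q3):
                × closes — contains both q3 and !q3.
      branch 1.2 (add q5):
        !(((q5 || !q5) -> q3) == q1): β-rule — branch into ((q5 || !q5) -> q3), !q1  //  !((q5 || !q5) -> q3), q1.
          branch 1.2.1 (add ((q5 || !q5) -> q3), !q1):
            × closes — contains both q1 and !q1.
          branch 1.2.2 (add !((q5 || !q5) -> q3), q1):
            !((q5 || !q5) -> q3): α-rule — add (q5 || !q5), !q3.
            ((q5 || !q5) -> q3): β-rule — branch into !(q5 || !q5)  //  q3.
              branch 1.2.2.1 (add !(q5 || !q5)):
                !(q5 || !q5): α-rule — add !q5, !!q5.
                × closes — contains both q5 and !q5.
              branch 1.2.2.2 (add q3):
                × closes — contains both q3 and !q3.
  branch 2 (add !((q5 || !q5) -> q3), !q1):
    !((q5 || !q5) -> q3): α-rule — add (q5 || !q5), !q3.
    ((q4 && q2) || q5): β-rule — branch into (q4 && q2)  //  q5.
      branch 2.1 (add (q4 && q2)):
        (q4 && q2): α-rule — add q4, q2.
        !(((q5 || !q5) -> q3) == q1): β-rule — branch into ((q5 || !q5) -> q3), !q1  //  !((q5 || !q5) -> q3), q1.
          branch 2.1.1 (add ((q5 || !q5) -> q3), !q1):
            (q5 || !q5): β-rule — branch into q5  //  !q5.
              branch 2.1.1.1 (add q5):
                ((q5 || !q5) -> q3): β-rule — branch into !(q5 || !q5)  //  q3.
                  branch 2.1.1.1.1 (add !(q5 || !q5)):
                    !(q5 || !q5): α-rule — add !q5, !!q5.
                    × closes — contains both q5 and !q5.
                  branch 2.1.1.1.2 (add q3):
                    × closes — contains both q3 and !q3.
              branch 2.1.1.2 (add !q5):
                ((q5 || !q5) -> q3): β-rule — branch into !(q5 || !q5)  //  q3.
                  branch 2.1.1.2.1 (add !(q5 || !q5)):
                    !(q5 || !q5): α-rule — add !q5, !!q5.
                    × closes — contains both q5 and !q5.
                  branch 2.1.1.2.2 (add q3):
                    × closes — contains both q3 and !q3.
          branch 2.1.2 (add !((q5 || !q5) -> q3), q1):
            × closes — contains both q1 and !q1.
      branch 2.2 (add q5):
        !(((q5 || !q5) -> q3) == q1): β-rule — branch into ((q5 || !q5) -> q3), !q1  //  !((q5 || !q5) -> q3), q1.
          branch 2.2.1 (add ((q5 || !q5) -> q3), !q1):
            (q5 || !q5): β-rule — branch into q5  //  !q5.
              branch 2.2.1.1 (add q5):
                ((q5 || !q5) -> q3): β-rule — branch into !(q5 || !q5)  //  q3.
                  branch 2.2.1.1.1 (add !(q5 || !q5)):
                    !(q5 || !q5): α-rule — add !q5, !!q5.
                    × closes — contains both q5 and !q5.
                  branch 2.2.1.1.2 (add q3):
                    × closes — contains both q3 and !q3.
              branch 2.2.1.2 (add !q5):
                × closes — contains both q5 and !q5.
          branch 2.2.2 (add !((q5 || !q5) -> q3), q1):
            × closes — contains both q1 and !q1.
All 15 branches close.
Every branch closed, so the negation is unsatisfiable and the formula is valid.

Valid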